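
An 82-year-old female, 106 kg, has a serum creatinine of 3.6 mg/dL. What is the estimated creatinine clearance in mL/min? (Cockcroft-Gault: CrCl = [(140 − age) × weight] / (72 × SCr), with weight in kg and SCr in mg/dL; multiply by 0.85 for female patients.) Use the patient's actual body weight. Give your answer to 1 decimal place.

CrCl = (140 − 82) × 106 / (72 × 3.6) × 0.85 = 6148.0 / 259.20 × 0.85 ≈ 20.2 mL/min

20.2 mL/min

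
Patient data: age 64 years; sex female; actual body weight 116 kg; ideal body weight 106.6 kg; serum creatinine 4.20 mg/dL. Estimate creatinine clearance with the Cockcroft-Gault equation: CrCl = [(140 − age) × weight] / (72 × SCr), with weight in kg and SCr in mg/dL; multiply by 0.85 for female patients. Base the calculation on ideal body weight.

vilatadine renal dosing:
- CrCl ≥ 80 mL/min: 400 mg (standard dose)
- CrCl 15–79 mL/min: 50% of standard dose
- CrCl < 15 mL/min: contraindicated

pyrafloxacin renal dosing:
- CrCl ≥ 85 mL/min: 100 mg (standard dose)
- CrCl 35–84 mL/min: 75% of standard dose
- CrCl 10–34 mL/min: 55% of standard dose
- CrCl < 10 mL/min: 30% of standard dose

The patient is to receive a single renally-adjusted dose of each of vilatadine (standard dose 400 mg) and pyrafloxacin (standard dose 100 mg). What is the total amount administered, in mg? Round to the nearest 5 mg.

255 mg

CrCl = (140 − 64) × 106.6 / (72 × 4.2) × 0.85 = 8101.6 / 302.40 × 0.85 ≈ 22.8 mL/min
CrCl ≈ 23 mL/min.
vilatadine: 15–79 mL/min → 50% of 400 mg = 200 mg.
pyrafloxacin: 10–34 mL/min → 55% of 100 mg = 55 mg.
Total = 200 + 55 = 255 mg.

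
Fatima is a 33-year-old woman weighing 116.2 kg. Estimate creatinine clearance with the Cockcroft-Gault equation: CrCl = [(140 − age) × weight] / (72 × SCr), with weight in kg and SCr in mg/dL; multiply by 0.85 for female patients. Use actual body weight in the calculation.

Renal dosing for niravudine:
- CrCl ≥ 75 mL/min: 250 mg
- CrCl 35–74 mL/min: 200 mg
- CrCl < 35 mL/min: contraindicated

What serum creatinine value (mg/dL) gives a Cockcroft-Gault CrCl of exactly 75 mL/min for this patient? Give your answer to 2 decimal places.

Standard dose requires CrCl ≥ 75 mL/min.
Set (140 − 33) × 116.2 × 0.85 / (72 × SCr) = 75
SCr = (140 − 33) × 116.2 × 0.85 / (72 × 75) = 1.957 mg/dL

1.96 mg/dL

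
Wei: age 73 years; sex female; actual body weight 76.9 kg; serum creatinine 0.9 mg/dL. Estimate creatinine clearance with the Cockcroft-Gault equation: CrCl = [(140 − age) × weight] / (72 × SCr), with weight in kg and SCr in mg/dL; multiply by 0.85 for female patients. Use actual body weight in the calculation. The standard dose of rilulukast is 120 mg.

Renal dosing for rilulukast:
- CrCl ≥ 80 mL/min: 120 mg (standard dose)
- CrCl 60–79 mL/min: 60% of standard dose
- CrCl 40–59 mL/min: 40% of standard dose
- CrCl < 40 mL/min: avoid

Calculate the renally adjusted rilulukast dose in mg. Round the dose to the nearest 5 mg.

CrCl = (140 − 73) × 76.9 / (72 × 0.9) × 0.85 = 5152.3 / 64.80 × 0.85 ≈ 67.6 mL/min
CrCl ≈ 68 mL/min → bracket 60–79 mL/min.
60% of 120 mg = 72 mg → 70 mg

70 mg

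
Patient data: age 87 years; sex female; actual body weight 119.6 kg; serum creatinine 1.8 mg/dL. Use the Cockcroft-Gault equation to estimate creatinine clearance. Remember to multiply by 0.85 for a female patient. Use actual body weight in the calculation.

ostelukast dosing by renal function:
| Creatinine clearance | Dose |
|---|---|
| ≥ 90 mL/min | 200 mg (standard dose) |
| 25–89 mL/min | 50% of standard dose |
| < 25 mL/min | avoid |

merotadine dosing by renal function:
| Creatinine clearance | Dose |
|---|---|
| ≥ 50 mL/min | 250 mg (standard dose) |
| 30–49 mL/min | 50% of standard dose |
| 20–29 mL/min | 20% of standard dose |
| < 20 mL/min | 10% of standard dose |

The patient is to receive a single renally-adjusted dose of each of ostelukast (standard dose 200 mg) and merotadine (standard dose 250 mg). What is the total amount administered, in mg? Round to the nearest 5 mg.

225 mg

CrCl = (140 − 87) × 119.6 / (72 × 1.8) × 0.85 = 6338.8 / 129.60 × 0.85 ≈ 41.6 mL/min
CrCl ≈ 42 mL/min.
ostelukast: 25–89 mL/min → 50% of 200 mg = 100 mg.
merotadine: 30–49 mL/min → 50% of 250 mg = 125 mg.
Total = 100 + 125 = 225 mg.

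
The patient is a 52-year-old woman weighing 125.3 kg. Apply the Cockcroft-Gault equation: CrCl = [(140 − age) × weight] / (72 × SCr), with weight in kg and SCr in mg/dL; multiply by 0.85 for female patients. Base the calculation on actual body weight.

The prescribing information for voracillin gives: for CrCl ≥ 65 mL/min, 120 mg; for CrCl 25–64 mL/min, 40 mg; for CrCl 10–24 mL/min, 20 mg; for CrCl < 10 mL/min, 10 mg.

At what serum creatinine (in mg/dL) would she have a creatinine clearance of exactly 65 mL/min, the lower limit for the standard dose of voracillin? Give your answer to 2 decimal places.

Standard dose requires CrCl ≥ 65 mL/min.
Set (140 − 52) × 125.3 × 0.85 / (72 × SCr) = 65
SCr = (140 − 52) × 125.3 × 0.85 / (72 × 65) = 2.003 mg/dL

2.00 mg/dL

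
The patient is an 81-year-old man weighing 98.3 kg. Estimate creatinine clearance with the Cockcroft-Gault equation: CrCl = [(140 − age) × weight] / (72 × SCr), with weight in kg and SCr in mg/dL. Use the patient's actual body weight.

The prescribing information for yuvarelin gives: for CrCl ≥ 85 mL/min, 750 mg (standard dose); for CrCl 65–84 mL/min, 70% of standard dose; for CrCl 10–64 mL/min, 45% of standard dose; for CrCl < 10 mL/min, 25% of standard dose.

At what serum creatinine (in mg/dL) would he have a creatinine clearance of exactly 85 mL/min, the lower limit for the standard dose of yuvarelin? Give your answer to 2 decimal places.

0.95 mg/dL

Standard dose requires CrCl ≥ 85 mL/min.
Set (140 − 81) × 98.3 / (72 × SCr) = 85
SCr = (140 − 81) × 98.3 / (72 × 85) = 0.948 mg/dL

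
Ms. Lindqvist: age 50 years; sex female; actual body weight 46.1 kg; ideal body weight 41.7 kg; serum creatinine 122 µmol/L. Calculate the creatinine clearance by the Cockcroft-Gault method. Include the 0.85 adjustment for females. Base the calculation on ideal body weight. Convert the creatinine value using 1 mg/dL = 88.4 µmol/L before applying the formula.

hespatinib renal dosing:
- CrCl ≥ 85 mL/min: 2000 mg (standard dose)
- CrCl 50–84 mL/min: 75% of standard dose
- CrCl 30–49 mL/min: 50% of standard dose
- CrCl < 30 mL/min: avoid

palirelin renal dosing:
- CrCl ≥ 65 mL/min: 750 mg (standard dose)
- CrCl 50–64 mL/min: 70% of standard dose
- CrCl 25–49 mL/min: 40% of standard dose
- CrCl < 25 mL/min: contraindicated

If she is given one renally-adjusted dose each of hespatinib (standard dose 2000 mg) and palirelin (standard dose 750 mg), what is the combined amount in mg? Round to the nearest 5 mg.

SCr = 122 / 88.4 = 1.38 mg/dL
CrCl = (140 − 50) × 41.7 / (72 × 1.38) × 0.85 = 3753.0 / 99.36 × 0.85 ≈ 32.1 mL/min
CrCl ≈ 32 mL/min.
hespatinib: 30–49 mL/min → 50% of 2000 mg = 1000 mg.
palirelin: 25–49 mL/min → 40% of 750 mg = 300 mg.
Total = 1000 + 300 = 1300 mg.

1300 mg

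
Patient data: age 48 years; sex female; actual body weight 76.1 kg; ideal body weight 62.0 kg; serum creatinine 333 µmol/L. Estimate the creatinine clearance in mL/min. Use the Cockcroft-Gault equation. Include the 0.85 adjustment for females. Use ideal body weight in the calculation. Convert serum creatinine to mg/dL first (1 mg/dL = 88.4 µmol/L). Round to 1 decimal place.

17.9 mL/min

SCr = 333 / 88.4 = 3.767 mg/dL
CrCl = (140 − 48) × 62 / (72 × 3.767) × 0.85 = 5704.0 / 271.22 × 0.85 ≈ 17.9 mL/min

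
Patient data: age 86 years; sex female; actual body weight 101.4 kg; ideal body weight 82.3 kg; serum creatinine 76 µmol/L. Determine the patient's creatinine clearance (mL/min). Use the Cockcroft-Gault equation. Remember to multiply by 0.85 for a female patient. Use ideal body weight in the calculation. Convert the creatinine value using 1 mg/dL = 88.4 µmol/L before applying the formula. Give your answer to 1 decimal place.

61.0 mL/min

SCr = 76 / 88.4 = 0.86 mg/dL
CrCl = (140 − 86) × 82.3 / (72 × 0.86) × 0.85 = 4444.2 / 61.92 × 0.85 ≈ 61.0 mL/min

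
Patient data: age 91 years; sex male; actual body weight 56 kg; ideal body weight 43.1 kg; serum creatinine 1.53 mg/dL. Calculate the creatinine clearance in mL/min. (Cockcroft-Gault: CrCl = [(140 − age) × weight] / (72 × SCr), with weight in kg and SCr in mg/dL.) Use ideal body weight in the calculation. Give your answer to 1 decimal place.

19.2 mL/min

CrCl = (140 − 91) × 43.1 / (72 × 1.53) = 2111.9 / 110.16 ≈ 19.2 mL/min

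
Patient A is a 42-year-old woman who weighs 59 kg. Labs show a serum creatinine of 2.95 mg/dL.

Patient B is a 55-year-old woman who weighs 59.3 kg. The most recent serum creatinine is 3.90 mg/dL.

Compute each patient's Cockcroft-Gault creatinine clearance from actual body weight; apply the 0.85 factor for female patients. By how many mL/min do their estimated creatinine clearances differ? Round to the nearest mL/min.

Patient A: CrCl = (140 − 42) × 59 / (72 × 2.95) × 0.85 = 5782.0 / 212.40 × 0.85 ≈ 23.1 mL/min
Patient B: CrCl = (140 − 55) × 59.3 / (72 × 3.9) × 0.85 = 5040.5 / 280.80 × 0.85 ≈ 15.3 mL/min
|23.1 − 15.3| = 7.8 mL/min

8 mL/min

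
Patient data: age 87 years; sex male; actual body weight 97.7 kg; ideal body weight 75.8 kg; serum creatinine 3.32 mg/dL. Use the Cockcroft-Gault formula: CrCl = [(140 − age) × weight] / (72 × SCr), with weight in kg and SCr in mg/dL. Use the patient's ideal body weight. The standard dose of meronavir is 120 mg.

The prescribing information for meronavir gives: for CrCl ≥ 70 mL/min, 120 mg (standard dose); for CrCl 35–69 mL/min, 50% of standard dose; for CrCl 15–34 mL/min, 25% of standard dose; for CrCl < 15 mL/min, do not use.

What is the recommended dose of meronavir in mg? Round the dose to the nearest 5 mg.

CrCl = (140 − 87) × 75.8 / (72 × 3.32) = 4017.4 / 239.04 ≈ 16.8 mL/min
CrCl ≈ 17 mL/min → bracket 15–34 mL/min.
25% of 120 mg = 30 mg

30 mg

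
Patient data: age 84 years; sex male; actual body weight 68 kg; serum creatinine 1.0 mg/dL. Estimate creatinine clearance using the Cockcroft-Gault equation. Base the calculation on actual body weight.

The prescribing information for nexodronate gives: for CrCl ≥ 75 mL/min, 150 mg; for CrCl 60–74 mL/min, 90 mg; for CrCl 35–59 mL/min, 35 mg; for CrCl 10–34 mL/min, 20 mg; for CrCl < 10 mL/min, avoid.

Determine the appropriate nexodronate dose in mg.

35 mg

CrCl = (140 − 84) × 68 / (72 × 1) = 3808.0 / 72.00 ≈ 52.9 mL/min
CrCl ≈ 53 mL/min → bracket 35–59 mL/min.
Dose for this bracket: 35 mg.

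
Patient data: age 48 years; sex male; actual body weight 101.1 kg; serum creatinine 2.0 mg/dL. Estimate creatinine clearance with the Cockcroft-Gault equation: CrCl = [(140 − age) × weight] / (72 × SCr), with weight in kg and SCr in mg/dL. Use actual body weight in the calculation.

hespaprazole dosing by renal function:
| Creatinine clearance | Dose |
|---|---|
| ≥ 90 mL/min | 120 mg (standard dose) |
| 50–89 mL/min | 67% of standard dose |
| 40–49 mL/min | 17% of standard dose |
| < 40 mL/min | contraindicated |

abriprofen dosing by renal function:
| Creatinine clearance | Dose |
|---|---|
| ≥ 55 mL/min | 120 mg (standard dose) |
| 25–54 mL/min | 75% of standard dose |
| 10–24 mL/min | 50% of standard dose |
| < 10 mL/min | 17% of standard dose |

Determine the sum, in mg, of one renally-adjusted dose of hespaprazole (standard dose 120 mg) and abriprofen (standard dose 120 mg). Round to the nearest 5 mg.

CrCl = (140 − 48) × 101.1 / (72 × 2) = 9301.2 / 144.00 ≈ 64.6 mL/min
CrCl ≈ 65 mL/min.
hespaprazole: 50–89 mL/min → 67% of 120 mg = 80.4 mg.
abriprofen: ≥ 55 mL/min → 100% of 120 mg = 120 mg.
Total = 80.4 + 120 = 200.4 mg.

200 mg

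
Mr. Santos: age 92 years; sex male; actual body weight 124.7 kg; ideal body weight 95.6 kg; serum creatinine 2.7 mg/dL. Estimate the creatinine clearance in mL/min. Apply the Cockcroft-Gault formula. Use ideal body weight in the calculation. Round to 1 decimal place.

23.6 mL/min

CrCl = (140 − 92) × 95.6 / (72 × 2.7) = 4588.8 / 194.40 ≈ 23.6 mL/min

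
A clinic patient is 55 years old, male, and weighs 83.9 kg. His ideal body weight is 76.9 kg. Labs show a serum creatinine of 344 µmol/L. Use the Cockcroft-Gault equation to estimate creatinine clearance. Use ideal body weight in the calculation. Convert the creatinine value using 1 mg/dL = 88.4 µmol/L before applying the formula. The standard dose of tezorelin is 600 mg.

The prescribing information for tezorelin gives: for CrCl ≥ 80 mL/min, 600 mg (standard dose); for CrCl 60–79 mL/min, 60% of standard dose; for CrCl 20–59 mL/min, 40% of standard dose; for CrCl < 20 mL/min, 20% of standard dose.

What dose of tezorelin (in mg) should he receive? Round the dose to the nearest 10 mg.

240 mg

SCr = 344 / 88.4 = 3.891 mg/dL
CrCl = (140 − 55) × 76.9 / (72 × 3.891) = 6536.5 / 280.15 ≈ 23.3 mL/min
CrCl ≈ 23 mL/min → bracket 20–59 mL/min.
40% of 600 mg = 240 mg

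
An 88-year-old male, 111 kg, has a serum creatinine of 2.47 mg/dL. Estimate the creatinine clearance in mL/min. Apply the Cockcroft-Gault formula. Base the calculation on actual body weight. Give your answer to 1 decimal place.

CrCl = (140 − 88) × 111 / (72 × 2.47) = 5772.0 / 177.84 ≈ 32.5 mL/min

32.5 mL/min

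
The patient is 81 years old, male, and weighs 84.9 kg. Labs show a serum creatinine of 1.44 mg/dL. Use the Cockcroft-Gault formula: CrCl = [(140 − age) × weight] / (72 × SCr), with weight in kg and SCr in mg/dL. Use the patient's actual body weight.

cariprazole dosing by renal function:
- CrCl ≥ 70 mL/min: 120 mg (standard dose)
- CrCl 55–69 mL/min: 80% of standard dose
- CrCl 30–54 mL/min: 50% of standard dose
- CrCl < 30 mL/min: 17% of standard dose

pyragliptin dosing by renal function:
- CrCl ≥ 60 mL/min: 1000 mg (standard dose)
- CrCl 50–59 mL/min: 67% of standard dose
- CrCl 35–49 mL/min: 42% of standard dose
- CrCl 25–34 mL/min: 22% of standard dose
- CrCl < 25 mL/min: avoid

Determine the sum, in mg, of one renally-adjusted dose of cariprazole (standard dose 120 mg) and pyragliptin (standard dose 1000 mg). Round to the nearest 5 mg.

480 mg

CrCl = (140 − 81) × 84.9 / (72 × 1.44) = 5009.1 / 103.68 ≈ 48.3 mL/min
CrCl ≈ 48 mL/min.
cariprazole: 30–54 mL/min → 50% of 120 mg = 60 mg.
pyragliptin: 35–49 mL/min → 42% of 1000 mg = 420 mg.
Total = 60 + 420 = 480 mg.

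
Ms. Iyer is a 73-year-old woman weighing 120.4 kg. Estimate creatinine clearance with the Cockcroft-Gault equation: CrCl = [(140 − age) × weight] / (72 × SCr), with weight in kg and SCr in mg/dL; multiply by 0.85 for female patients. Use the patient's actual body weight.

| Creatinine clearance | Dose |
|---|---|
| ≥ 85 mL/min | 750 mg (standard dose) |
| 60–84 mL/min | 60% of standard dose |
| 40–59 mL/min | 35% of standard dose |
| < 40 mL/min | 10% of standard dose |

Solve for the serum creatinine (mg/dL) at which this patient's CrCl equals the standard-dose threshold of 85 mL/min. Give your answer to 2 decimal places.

1.12 mg/dL

Standard dose requires CrCl ≥ 85 mL/min.
Set (140 − 73) × 120.4 × 0.85 / (72 × SCr) = 85
SCr = (140 − 73) × 120.4 × 0.85 / (72 × 85) = 1.120 mg/dL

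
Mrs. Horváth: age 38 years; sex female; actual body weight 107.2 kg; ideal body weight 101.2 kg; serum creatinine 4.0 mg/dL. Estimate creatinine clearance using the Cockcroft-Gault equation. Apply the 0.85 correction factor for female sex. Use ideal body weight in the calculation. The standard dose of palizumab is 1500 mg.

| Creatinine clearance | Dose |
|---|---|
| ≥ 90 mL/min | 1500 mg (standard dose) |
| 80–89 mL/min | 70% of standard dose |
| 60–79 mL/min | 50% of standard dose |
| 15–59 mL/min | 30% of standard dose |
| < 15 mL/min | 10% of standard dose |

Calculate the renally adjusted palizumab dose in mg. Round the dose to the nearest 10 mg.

CrCl = (140 − 38) × 101.2 / (72 × 4) × 0.85 = 10322.4 / 288.00 × 0.85 ≈ 30.5 mL/min
CrCl ≈ 30 mL/min → bracket 15–59 mL/min.
30% of 1500 mg = 450 mg

450 mg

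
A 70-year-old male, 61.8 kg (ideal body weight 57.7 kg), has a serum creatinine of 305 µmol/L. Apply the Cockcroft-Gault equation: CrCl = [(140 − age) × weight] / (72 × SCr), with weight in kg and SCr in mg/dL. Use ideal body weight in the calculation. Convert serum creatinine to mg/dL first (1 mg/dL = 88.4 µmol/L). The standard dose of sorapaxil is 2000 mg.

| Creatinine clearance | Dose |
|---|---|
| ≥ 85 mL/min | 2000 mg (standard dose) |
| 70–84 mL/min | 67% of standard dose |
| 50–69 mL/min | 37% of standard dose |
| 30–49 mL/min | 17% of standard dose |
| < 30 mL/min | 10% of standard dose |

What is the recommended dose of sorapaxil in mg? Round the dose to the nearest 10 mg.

200 mg

SCr = 305 / 88.4 = 3.45 mg/dL
CrCl = (140 − 70) × 57.7 / (72 × 3.45) = 4039.0 / 248.40 ≈ 16.3 mL/min
CrCl ≈ 16 mL/min → bracket < 30 mL/min.
10% of 2000 mg = 200 mg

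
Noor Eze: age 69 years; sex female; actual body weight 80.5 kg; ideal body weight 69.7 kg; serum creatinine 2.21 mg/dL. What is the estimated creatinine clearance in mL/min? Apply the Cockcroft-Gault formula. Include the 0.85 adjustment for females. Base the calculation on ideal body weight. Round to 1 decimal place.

26.4 mL/min

CrCl = (140 − 69) × 69.7 / (72 × 2.21) × 0.85 = 4948.7 / 159.12 × 0.85 ≈ 26.4 mL/min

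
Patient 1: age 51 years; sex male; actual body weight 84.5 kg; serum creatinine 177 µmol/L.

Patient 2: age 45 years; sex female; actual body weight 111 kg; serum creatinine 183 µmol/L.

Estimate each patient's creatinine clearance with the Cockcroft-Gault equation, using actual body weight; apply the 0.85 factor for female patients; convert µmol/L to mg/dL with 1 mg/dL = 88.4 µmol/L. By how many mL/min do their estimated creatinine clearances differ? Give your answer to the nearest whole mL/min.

8 mL/min

Patient 1: SCr = 177 / 88.4 = 2.002 mg/dL
Patient 1: CrCl = (140 − 51) × 84.5 / (72 × 2.002) = 7520.5 / 144.14 ≈ 52.2 mL/min
Patient 2: SCr = 183 / 88.4 = 2.07 mg/dL
Patient 2: CrCl = (140 − 45) × 111 / (72 × 2.07) × 0.85 = 10545.0 / 149.04 × 0.85 ≈ 60.1 mL/min
|52.2 − 60.1| = 7.9 mL/min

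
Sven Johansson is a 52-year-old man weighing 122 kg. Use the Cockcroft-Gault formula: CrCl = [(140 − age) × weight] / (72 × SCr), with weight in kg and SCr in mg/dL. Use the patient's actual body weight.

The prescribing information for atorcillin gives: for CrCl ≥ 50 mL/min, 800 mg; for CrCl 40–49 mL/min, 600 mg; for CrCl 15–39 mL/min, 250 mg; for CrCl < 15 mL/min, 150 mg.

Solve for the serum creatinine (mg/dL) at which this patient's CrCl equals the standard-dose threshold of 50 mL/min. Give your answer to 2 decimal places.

Standard dose requires CrCl ≥ 50 mL/min.
Set (140 − 52) × 122 / (72 × SCr) = 50
SCr = (140 − 52) × 122 / (72 × 50) = 2.982 mg/dL

2.98 mg/dL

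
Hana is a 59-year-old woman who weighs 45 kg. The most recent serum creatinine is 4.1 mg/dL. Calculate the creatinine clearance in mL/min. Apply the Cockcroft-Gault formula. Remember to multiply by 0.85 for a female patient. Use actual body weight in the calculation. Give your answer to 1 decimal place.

CrCl = (140 − 59) × 45 / (72 × 4.1) × 0.85 = 3645.0 / 295.20 × 0.85 ≈ 10.5 mL/min

10.5 mL/min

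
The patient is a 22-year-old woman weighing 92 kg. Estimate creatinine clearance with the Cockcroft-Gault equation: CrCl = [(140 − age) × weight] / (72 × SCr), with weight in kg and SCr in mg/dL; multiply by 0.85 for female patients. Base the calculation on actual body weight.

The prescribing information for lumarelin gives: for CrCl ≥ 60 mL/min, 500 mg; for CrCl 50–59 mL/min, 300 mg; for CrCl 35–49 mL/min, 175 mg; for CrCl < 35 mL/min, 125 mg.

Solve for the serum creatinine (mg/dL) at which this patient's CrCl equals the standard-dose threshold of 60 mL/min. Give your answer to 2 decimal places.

2.14 mg/dL

Standard dose requires CrCl ≥ 60 mL/min.
Set (140 − 22) × 92 × 0.85 / (72 × SCr) = 60
SCr = (140 − 22) × 92 × 0.85 / (72 × 60) = 2.136 mg/dL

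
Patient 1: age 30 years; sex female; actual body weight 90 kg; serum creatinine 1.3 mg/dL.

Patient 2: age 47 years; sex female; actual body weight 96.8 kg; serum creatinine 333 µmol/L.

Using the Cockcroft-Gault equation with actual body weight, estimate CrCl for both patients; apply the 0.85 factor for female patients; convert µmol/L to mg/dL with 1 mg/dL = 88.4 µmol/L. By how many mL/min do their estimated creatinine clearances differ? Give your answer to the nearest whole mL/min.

Patient 1: CrCl = (140 − 30) × 90 / (72 × 1.3) × 0.85 = 9900.0 / 93.60 × 0.85 ≈ 89.9 mL/min
Patient 2: SCr = 333 / 88.4 = 3.767 mg/dL
Patient 2: CrCl = (140 − 47) × 96.8 / (72 × 3.767) × 0.85 = 9002.4 / 271.22 × 0.85 ≈ 28.2 mL/min
|89.9 − 28.2| = 61.7 mL/min

62 mL/min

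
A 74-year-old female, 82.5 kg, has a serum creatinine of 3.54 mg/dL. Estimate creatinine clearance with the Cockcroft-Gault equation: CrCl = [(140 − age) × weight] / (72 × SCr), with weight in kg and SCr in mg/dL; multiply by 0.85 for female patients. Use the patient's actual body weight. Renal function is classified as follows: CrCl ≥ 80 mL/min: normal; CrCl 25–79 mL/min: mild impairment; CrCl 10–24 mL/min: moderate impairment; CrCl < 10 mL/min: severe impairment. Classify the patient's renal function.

moderate impairment

CrCl = (140 − 74) × 82.5 / (72 × 3.54) × 0.85 = 5445.0 / 254.88 × 0.85 ≈ 18.2 mL/min
18 mL/min falls in the 'moderate impairment' range.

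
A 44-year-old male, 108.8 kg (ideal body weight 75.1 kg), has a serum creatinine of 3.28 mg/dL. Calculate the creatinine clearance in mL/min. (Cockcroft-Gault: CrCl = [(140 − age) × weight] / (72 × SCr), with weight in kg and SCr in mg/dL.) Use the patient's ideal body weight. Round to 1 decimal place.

CrCl = (140 − 44) × 75.1 / (72 × 3.28) = 7209.6 / 236.16 ≈ 30.5 mL/min

30.5 mL/min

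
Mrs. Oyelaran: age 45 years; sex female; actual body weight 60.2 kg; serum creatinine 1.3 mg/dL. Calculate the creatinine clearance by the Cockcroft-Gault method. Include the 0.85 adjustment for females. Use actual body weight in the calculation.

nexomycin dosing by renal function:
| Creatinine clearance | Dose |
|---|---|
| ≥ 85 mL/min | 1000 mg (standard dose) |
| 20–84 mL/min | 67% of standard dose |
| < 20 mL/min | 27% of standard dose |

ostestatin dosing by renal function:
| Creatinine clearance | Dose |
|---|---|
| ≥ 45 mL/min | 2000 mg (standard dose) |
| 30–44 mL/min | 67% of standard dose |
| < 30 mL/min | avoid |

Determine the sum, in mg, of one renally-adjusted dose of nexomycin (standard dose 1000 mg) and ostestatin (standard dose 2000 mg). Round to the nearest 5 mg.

CrCl = (140 − 45) × 60.2 / (72 × 1.3) × 0.85 = 5719.0 / 93.60 × 0.85 ≈ 51.9 mL/min
CrCl ≈ 52 mL/min.
nexomycin: 20–84 mL/min → 67% of 1000 mg = 670 mg.
ostestatin: ≥ 45 mL/min → 100% of 2000 mg = 2000 mg.
Total = 670 + 2000 = 2670 mg.

2670 mg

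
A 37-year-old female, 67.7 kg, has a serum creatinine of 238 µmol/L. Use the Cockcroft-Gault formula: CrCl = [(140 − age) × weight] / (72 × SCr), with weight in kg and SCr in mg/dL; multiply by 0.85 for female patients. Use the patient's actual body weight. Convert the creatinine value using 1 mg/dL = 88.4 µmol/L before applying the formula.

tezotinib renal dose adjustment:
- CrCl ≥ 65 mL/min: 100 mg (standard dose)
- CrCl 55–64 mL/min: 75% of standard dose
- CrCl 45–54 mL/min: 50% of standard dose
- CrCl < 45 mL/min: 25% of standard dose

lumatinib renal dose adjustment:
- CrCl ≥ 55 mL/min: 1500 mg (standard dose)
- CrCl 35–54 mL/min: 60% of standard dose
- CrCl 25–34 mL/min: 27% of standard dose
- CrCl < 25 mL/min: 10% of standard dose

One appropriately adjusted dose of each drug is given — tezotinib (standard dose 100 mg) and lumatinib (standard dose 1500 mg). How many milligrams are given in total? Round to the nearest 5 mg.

SCr = 238 / 88.4 = 2.692 mg/dL
CrCl = (140 − 37) × 67.7 / (72 × 2.692) × 0.85 = 6973.1 / 193.82 × 0.85 ≈ 30.6 mL/min
CrCl ≈ 31 mL/min.
tezotinib: < 45 mL/min → 25% of 100 mg = 25 mg.
lumatinib: 25–34 mL/min → 27% of 1500 mg = 405 mg.
Total = 25 + 405 = 430 mg.

430 mg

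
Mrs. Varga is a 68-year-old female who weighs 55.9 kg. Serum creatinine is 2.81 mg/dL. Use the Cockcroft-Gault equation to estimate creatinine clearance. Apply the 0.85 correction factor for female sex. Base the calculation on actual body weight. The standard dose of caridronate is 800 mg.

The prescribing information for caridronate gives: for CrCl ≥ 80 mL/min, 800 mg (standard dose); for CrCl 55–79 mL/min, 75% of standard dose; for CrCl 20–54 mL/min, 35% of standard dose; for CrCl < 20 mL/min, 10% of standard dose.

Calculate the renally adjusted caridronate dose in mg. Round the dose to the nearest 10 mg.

CrCl = (140 − 68) × 55.9 / (72 × 2.81) × 0.85 = 4024.8 / 202.32 × 0.85 ≈ 16.9 mL/min
CrCl ≈ 17 mL/min → bracket < 20 mL/min.
10% of 800 mg = 80 mg

80 mg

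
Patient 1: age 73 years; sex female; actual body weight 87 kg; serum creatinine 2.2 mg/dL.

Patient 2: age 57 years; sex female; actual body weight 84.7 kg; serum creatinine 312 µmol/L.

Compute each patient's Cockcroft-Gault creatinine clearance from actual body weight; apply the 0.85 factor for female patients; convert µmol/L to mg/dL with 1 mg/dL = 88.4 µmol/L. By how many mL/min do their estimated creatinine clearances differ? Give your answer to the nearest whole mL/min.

Patient 1: CrCl = (140 − 73) × 87 / (72 × 2.2) × 0.85 = 5829.0 / 158.40 × 0.85 ≈ 31.3 mL/min
Patient 2: SCr = 312 / 88.4 = 3.529 mg/dL
Patient 2: CrCl = (140 − 57) × 84.7 / (72 × 3.529) × 0.85 = 7030.1 / 254.09 × 0.85 ≈ 23.5 mL/min
|31.3 − 23.5| = 7.8 mL/min

8 mL/min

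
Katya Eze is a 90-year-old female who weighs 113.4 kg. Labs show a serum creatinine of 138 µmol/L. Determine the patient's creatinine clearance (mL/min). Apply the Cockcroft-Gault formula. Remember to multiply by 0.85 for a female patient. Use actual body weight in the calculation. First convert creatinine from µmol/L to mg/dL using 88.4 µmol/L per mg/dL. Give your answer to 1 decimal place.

SCr = 138 / 88.4 = 1.561 mg/dL
CrCl = (140 − 90) × 113.4 / (72 × 1.561) × 0.85 = 5670.0 / 112.39 × 0.85 ≈ 42.9 mL/min

42.9 mL/min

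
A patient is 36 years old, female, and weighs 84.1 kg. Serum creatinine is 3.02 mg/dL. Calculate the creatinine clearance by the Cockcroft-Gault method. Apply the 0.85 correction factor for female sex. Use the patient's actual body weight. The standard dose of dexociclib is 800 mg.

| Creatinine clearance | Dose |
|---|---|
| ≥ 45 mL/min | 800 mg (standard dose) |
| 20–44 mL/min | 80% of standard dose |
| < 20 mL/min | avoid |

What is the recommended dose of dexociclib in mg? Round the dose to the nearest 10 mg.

CrCl = (140 − 36) × 84.1 / (72 × 3.02) × 0.85 = 8746.4 / 217.44 × 0.85 ≈ 34.2 mL/min
CrCl ≈ 34 mL/min → bracket 20–44 mL/min.
80% of 800 mg = 640 mg

640 mg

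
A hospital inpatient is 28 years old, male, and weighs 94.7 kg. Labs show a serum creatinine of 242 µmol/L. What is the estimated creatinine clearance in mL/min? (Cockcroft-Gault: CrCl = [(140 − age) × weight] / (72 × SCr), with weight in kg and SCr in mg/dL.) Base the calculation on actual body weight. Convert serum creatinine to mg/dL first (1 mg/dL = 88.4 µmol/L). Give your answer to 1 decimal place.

SCr = 242 / 88.4 = 2.738 mg/dL
CrCl = (140 − 28) × 94.7 / (72 × 2.738) = 10606.4 / 197.14 ≈ 53.8 mL/min

53.8 mL/min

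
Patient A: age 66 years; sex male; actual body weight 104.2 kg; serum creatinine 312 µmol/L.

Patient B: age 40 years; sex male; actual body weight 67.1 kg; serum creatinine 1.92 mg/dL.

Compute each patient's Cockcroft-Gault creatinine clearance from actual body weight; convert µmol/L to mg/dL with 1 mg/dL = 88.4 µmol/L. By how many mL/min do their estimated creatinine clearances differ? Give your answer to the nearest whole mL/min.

Patient A: SCr = 312 / 88.4 = 3.529 mg/dL
Patient A: CrCl = (140 − 66) × 104.2 / (72 × 3.529) = 7710.8 / 254.09 ≈ 30.3 mL/min
Patient B: CrCl = (140 − 40) × 67.1 / (72 × 1.92) = 6710.0 / 138.24 ≈ 48.5 mL/min
|30.3 − 48.5| = 18.2 mL/min

18 mL/min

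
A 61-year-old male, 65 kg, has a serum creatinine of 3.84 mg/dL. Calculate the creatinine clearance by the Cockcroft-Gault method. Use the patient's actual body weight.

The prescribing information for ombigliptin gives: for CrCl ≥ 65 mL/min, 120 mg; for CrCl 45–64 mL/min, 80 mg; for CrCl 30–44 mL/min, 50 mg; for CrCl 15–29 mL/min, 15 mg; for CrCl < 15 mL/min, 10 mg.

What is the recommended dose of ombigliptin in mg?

CrCl = (140 − 61) × 65 / (72 × 3.84) = 5135.0 / 276.48 ≈ 18.6 mL/min
CrCl ≈ 19 mL/min → bracket 15–29 mL/min.
Dose for this bracket: 15 mg.

15 mg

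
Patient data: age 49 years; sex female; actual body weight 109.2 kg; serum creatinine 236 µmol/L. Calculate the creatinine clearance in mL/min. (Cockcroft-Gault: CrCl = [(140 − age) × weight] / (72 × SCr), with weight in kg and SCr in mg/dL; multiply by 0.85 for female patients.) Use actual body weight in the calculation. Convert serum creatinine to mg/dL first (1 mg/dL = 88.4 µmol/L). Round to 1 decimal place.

SCr = 236 / 88.4 = 2.67 mg/dL
CrCl = (140 − 49) × 109.2 / (72 × 2.67) × 0.85 = 9937.2 / 192.24 × 0.85 ≈ 43.9 mL/min

43.9 mL/min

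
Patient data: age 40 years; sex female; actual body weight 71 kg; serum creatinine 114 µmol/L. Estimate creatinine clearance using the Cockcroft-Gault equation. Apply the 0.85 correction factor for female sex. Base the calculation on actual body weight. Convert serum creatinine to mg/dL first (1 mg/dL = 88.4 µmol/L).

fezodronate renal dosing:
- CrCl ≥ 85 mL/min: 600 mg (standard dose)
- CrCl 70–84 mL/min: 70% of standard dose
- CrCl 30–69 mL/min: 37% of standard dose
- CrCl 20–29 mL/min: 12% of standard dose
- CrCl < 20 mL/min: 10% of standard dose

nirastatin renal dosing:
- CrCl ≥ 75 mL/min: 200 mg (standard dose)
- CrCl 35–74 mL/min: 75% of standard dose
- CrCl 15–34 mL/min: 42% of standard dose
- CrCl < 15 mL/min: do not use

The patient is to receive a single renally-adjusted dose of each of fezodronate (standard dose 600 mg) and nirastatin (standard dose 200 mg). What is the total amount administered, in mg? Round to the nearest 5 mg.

SCr = 114 / 88.4 = 1.29 mg/dL
CrCl = (140 − 40) × 71 / (72 × 1.29) × 0.85 = 7100.0 / 92.88 × 0.85 ≈ 65.0 mL/min
CrCl ≈ 65 mL/min.
fezodronate: 30–69 mL/min → 37% of 600 mg = 222 mg.
nirastatin: 35–74 mL/min → 75% of 200 mg = 150 mg.
Total = 222 + 150 = 372 mg.

370 mg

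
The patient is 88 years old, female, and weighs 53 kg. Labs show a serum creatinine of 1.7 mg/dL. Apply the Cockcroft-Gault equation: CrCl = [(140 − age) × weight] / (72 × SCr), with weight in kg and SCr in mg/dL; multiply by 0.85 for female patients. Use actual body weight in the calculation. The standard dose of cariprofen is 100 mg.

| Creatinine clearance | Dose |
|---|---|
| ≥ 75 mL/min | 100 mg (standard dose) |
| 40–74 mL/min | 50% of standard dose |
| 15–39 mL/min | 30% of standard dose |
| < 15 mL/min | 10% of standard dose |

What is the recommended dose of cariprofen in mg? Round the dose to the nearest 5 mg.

30 mg

CrCl = (140 − 88) × 53 / (72 × 1.7) × 0.85 = 2756.0 / 122.40 × 0.85 ≈ 19.1 mL/min
CrCl ≈ 19 mL/min → bracket 15–39 mL/min.
30% of 100 mg = 30 mg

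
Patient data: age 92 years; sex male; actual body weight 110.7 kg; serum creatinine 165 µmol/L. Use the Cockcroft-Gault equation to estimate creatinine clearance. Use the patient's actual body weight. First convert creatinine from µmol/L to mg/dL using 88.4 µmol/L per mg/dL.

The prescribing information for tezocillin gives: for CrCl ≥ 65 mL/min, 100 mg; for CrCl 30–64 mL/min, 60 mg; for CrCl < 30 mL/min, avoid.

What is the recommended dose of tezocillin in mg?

SCr = 165 / 88.4 = 1.867 mg/dL
CrCl = (140 − 92) × 110.7 / (72 × 1.867) = 5313.6 / 134.42 ≈ 39.5 mL/min
CrCl ≈ 40 mL/min → bracket 30–64 mL/min.
Dose for this bracket: 60 mg.

60 mg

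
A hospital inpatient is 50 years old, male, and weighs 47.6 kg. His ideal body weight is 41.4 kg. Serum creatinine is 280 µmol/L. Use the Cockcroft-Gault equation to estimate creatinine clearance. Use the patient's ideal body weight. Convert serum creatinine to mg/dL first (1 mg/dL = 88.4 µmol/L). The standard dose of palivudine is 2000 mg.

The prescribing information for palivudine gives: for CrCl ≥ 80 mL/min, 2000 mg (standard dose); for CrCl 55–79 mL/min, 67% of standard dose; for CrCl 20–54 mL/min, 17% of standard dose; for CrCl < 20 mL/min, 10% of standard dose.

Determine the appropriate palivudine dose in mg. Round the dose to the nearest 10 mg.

200 mg

SCr = 280 / 88.4 = 3.167 mg/dL
CrCl = (140 − 50) × 41.4 / (72 × 3.167) = 3726.0 / 228.02 ≈ 16.3 mL/min
CrCl ≈ 16 mL/min → bracket < 20 mL/min.
10% of 2000 mg = 200 mg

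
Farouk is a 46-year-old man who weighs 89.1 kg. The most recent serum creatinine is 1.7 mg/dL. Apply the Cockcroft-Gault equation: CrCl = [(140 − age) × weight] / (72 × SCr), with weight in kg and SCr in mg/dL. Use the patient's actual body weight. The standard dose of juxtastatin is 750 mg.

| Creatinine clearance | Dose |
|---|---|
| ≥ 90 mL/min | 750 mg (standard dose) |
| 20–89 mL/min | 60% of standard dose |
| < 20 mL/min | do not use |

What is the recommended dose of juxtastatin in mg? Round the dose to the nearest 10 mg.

CrCl = (140 − 46) × 89.1 / (72 × 1.7) = 8375.4 / 122.40 ≈ 68.4 mL/min
CrCl ≈ 68 mL/min → bracket 20–89 mL/min.
60% of 750 mg = 450 mg

450 mg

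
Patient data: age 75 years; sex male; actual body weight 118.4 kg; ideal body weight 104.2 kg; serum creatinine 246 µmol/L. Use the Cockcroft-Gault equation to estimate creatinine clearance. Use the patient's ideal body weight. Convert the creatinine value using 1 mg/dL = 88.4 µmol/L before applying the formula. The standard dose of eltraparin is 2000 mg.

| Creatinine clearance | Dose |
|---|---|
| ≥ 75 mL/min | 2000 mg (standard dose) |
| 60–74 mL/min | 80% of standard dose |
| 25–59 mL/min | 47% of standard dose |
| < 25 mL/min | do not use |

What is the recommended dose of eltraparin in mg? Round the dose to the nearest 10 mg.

940 mg

SCr = 246 / 88.4 = 2.783 mg/dL
CrCl = (140 − 75) × 104.2 / (72 × 2.783) = 6773.0 / 200.38 ≈ 33.8 mL/min
CrCl ≈ 34 mL/min → bracket 25–59 mL/min.
47% of 2000 mg = 940 mg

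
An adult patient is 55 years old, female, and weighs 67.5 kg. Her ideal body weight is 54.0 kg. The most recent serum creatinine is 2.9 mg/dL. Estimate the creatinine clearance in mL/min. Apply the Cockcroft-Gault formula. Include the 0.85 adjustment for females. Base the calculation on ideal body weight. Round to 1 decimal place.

18.7 mL/min

CrCl = (140 − 55) × 54 / (72 × 2.9) × 0.85 = 4590.0 / 208.80 × 0.85 ≈ 18.7 mL/min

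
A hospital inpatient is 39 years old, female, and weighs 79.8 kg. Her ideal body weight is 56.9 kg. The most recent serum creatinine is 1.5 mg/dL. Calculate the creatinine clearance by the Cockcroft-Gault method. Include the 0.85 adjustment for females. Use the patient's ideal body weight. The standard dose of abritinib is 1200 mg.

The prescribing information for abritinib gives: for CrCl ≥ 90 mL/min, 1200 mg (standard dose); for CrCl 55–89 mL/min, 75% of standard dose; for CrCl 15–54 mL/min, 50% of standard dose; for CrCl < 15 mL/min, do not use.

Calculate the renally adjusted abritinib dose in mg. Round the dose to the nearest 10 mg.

600 mg

CrCl = (140 − 39) × 56.9 / (72 × 1.5) × 0.85 = 5746.9 / 108.00 × 0.85 ≈ 45.2 mL/min
CrCl ≈ 45 mL/min → bracket 15–54 mL/min.
50% of 1200 mg = 600 mg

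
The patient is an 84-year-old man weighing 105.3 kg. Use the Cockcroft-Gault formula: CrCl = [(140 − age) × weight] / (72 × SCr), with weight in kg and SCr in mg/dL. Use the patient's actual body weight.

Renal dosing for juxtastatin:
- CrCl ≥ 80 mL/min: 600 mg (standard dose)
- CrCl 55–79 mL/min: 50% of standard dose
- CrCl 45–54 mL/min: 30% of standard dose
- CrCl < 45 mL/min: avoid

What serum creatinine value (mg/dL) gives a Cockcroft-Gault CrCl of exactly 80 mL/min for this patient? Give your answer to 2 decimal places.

Standard dose requires CrCl ≥ 80 mL/min.
Set (140 − 84) × 105.3 / (72 × SCr) = 80
SCr = (140 − 84) × 105.3 / (72 × 80) = 1.024 mg/dL

1.02 mg/dL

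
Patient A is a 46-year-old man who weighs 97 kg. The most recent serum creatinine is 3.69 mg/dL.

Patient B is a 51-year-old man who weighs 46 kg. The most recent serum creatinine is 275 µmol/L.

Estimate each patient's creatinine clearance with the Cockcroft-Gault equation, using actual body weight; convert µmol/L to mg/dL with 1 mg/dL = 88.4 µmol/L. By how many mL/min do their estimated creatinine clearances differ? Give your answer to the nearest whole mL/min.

16 mL/min

Patient A: CrCl = (140 − 46) × 97 / (72 × 3.69) = 9118.0 / 265.68 ≈ 34.3 mL/min
Patient B: SCr = 275 / 88.4 = 3.111 mg/dL
Patient B: CrCl = (140 − 51) × 46 / (72 × 3.111) = 4094.0 / 223.99 ≈ 18.3 mL/min
|34.3 − 18.3| = 16.0 mL/min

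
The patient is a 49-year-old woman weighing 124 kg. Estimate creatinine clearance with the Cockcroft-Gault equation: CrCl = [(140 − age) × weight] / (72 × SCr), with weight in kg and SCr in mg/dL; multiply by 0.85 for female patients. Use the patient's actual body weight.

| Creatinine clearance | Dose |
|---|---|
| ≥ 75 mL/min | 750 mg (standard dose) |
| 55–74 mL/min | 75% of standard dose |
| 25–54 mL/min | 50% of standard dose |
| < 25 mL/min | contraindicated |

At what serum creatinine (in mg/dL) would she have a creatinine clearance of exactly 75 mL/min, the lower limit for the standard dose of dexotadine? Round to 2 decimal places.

1.78 mg/dL

Standard dose requires CrCl ≥ 75 mL/min.
Set (140 − 49) × 124 × 0.85 / (72 × SCr) = 75
SCr = (140 − 49) × 124 × 0.85 / (72 × 75) = 1.776 mg/dL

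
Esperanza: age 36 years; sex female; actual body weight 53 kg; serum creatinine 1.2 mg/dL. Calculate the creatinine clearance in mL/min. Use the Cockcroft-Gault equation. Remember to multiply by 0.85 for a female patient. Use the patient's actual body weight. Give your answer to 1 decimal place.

54.2 mL/min

CrCl = (140 − 36) × 53 / (72 × 1.2) × 0.85 = 5512.0 / 86.40 × 0.85 ≈ 54.2 mL/min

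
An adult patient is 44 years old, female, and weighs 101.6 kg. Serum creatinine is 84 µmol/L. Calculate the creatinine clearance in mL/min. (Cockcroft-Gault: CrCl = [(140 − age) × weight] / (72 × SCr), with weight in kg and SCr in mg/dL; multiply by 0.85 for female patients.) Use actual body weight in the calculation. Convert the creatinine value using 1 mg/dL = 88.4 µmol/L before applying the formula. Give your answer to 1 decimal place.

SCr = 84 / 88.4 = 0.95 mg/dL
CrCl = (140 − 44) × 101.6 / (72 × 0.95) × 0.85 = 9753.6 / 68.40 × 0.85 ≈ 121.2 mL/min

121.2 mL/min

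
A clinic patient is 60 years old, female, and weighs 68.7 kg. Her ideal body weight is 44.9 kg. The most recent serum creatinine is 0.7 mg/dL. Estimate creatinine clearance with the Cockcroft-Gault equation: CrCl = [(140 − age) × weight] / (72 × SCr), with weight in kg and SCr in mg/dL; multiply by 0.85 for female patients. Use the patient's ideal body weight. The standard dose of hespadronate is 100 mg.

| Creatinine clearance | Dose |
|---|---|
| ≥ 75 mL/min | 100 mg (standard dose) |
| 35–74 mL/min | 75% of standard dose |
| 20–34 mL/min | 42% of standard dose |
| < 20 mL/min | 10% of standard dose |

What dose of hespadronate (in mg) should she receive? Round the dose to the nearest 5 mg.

75 mg

CrCl = (140 − 60) × 44.9 / (72 × 0.7) × 0.85 = 3592.0 / 50.40 × 0.85 ≈ 60.6 mL/min
CrCl ≈ 61 mL/min → bracket 35–74 mL/min.
75% of 100 mg = 75 mg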